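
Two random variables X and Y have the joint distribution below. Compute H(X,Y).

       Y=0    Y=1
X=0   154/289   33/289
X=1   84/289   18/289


H(X,Y) = -Σ p(x,y) log₂ p(x,y)
  p(0,0)=154/289: -0.5329 × log₂(0.5329) = 0.4839
  p(0,1)=33/289: -0.1142 × log₂(0.1142) = 0.3575
  p(1,0)=84/289: -0.2907 × log₂(0.2907) = 0.5181
  p(1,1)=18/289: -0.0623 × log₂(0.0623) = 0.2494
H(X,Y) = 1.6090 bits


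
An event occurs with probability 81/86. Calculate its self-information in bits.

Information content I(x) = -log₂(p(x))
I = -log₂(81/86) = -log₂(0.9419)
I = 0.0864 bits


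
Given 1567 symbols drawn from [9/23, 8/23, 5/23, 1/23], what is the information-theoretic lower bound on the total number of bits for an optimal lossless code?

Entropy H = 1.7349 bits/symbol
Minimum bits = H × n = 1.7349 × 1567
= 2718.61 bits


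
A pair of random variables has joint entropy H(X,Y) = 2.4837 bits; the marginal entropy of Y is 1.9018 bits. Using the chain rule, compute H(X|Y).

Chain rule: H(X,Y) = H(X|Y) + H(Y)
H(X|Y) = H(X,Y) - H(Y) = 2.4837 - 1.9018 = 0.5819 bits


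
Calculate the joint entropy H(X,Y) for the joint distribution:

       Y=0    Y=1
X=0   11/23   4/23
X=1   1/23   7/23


H(X,Y) = -Σ p(x,y) log₂ p(x,y)
  p(0,0)=11/23: -0.4783 × log₂(0.4783) = 0.5089
  p(0,1)=4/23: -0.1739 × log₂(0.1739) = 0.4389
  p(1,0)=1/23: -0.0435 × log₂(0.0435) = 0.1967
  p(1,1)=7/23: -0.3043 × log₂(0.3043) = 0.5223
H(X,Y) = 1.6668 bits


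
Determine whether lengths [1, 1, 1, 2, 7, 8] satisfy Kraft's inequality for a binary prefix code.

Kraft inequality: Σ 2^(-l_i) ≤ 1 for prefix-free code
Calculating: 2^(-1) + 2^(-1) + 2^(-1) + 2^(-2) + 2^(-7) + 2^(-8)
= 0.5 + 0.5 + 0.5 + 0.25 + 0.0078125 + 0.00390625
= 1.7617
Since 1.7617 > 1, prefix-free code does not exist


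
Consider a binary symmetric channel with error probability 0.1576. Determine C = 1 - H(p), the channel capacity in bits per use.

For BSC with error probability p:
C = 1 - H(p) where H(p) is binary entropy
H(0.1576) = -0.1576 × log₂(0.1576) - 0.8424 × log₂(0.8424)
H(p) = 0.6285
C = 1 - 0.6285 = 0.3715 bits/use


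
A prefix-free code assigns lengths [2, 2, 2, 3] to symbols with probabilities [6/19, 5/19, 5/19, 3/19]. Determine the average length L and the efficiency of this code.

Average length L = Σ p_i × l_i = 2.1579 bits
Entropy H = 1.9593 bits
Efficiency η = H/L × 100% = 90.80%


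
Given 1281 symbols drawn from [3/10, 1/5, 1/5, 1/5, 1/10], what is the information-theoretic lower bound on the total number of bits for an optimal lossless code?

Entropy H = 2.2464 bits/symbol
Minimum bits = H × n = 2.2464 × 1281
= 2877.69 bits


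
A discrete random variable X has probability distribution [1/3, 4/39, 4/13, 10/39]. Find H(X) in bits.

H(X) = -Σ p(x) log₂ p(x)
  -1/3 × log₂(1/3) = 0.5283
  -4/39 × log₂(4/39) = 0.3370
  -4/13 × log₂(4/13) = 0.5232
  -10/39 × log₂(10/39) = 0.5035
H(X) = 1.8920 bits


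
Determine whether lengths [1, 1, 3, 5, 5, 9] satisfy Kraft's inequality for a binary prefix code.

Kraft inequality: Σ 2^(-l_i) ≤ 1 for prefix-free code
Calculating: 2^(-1) + 2^(-1) + 2^(-3) + 2^(-5) + 2^(-5) + 2^(-9)
= 0.5 + 0.5 + 0.125 + 0.03125 + 0.03125 + 0.001953125
= 1.1895
Since 1.1895 > 1, prefix-free code does not exist


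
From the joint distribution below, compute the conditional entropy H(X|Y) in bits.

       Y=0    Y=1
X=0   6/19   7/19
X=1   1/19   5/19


H(X|Y) = Σ_y p(y) H(X|Y=y)
  p(Y=0) = 7/19, H(X|Y=0) = 0.5917
  p(Y=1) = 12/19, H(X|Y=1) = 0.9799
H(X|Y) = 0.3684×0.5917 + 0.6316×0.9799 = 0.8368 bits


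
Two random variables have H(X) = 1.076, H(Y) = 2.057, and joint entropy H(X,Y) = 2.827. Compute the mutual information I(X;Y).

I(X;Y) = H(X) + H(Y) - H(X,Y)
I(X;Y) = 1.076 + 2.057 - 2.827 = 0.306 bits


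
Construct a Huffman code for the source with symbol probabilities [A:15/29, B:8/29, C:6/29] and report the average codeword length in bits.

Huffman tree construction:
Combine smallest probabilities repeatedly
Resulting codes:
  A: 1 (length 1)
  B: 01 (length 2)
  C: 00 (length 2)
Average length = Σ p(s) × length(s) = 1.4828 bits


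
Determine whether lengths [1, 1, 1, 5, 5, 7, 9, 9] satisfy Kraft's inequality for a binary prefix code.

Kraft inequality: Σ 2^(-l_i) ≤ 1 for prefix-free code
Calculating: 2^(-1) + 2^(-1) + 2^(-1) + 2^(-5) + 2^(-5) + 2^(-7) + 2^(-9) + 2^(-9)
= 0.5 + 0.5 + 0.5 + 0.03125 + 0.03125 + 0.0078125 + 0.001953125 + 0.001953125
= 1.5742
Since 1.5742 > 1, prefix-free code does not exist


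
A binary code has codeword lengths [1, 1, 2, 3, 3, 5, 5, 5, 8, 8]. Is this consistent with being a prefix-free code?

Kraft inequality: Σ 2^(-l_i) ≤ 1 for prefix-free code
Calculating: 2^(-1) + 2^(-1) + 2^(-2) + 2^(-3) + 2^(-3) + 2^(-5) + 2^(-5) + 2^(-5) + 2^(-8) + 2^(-8)
= 0.5 + 0.5 + 0.25 + 0.125 + 0.125 + 0.03125 + 0.03125 + 0.03125 + 0.00390625 + 0.00390625
= 1.6016
Since 1.6016 > 1, prefix-free code does not exist


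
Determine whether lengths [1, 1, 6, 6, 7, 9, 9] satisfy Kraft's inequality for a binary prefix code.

Kraft inequality: Σ 2^(-l_i) ≤ 1 for prefix-free code
Calculating: 2^(-1) + 2^(-1) + 2^(-6) + 2^(-6) + 2^(-7) + 2^(-9) + 2^(-9)
= 0.5 + 0.5 + 0.015625 + 0.015625 + 0.0078125 + 0.001953125 + 0.001953125
= 1.0430
Since 1.0430 > 1, prefix-free code does not exist


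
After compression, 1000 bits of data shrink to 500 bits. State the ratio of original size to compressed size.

Compression ratio = Original / Compressed
= 1000 / 500 = 2.00:1


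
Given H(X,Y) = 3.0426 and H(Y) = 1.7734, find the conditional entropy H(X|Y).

Chain rule: H(X,Y) = H(X|Y) + H(Y)
H(X|Y) = H(X,Y) - H(Y) = 3.0426 - 1.7734 = 1.2692 bits


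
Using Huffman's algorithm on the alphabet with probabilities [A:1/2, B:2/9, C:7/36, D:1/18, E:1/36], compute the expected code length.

Huffman tree construction:
Combine smallest probabilities repeatedly
Resulting codes:
  A: 0 (length 1)
  B: 10 (length 2)
  C: 111 (length 3)
  D: 1101 (length 4)
  E: 1100 (length 4)
Average length = Σ p(s) × length(s) = 1.8611 bits


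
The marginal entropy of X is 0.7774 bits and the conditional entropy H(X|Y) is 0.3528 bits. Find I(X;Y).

I(X;Y) = H(X) - H(X|Y)
I(X;Y) = 0.7774 - 0.3528 = 0.4246 bits


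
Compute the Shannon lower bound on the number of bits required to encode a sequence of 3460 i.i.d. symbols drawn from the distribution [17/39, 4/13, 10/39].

Entropy H = 1.5488 bits/symbol
Minimum bits = H × n = 1.5488 × 3460
= 5359.01 bits


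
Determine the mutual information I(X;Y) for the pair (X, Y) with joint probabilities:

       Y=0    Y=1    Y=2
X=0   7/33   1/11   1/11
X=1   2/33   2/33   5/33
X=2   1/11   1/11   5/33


H(X) = 1.5690, H(Y) = 1.5557, H(X,Y) = 3.0477
I(X;Y) = H(X) + H(Y) - H(X,Y) = 0.0770 bits


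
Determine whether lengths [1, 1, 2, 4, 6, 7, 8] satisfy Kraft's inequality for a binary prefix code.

Kraft inequality: Σ 2^(-l_i) ≤ 1 for prefix-free code
Calculating: 2^(-1) + 2^(-1) + 2^(-2) + 2^(-4) + 2^(-6) + 2^(-7) + 2^(-8)
= 0.5 + 0.5 + 0.25 + 0.0625 + 0.015625 + 0.0078125 + 0.00390625
= 1.3398
Since 1.3398 > 1, prefix-free code does not exist


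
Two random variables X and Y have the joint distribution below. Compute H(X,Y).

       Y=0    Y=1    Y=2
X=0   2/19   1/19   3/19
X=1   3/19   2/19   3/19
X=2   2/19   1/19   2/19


H(X,Y) = -Σ p(x,y) log₂ p(x,y)
  p(0,0)=2/19: -0.1053 × log₂(0.1053) = 0.3419
  p(0,1)=1/19: -0.0526 × log₂(0.0526) = 0.2236
  p(0,2)=3/19: -0.1579 × log₂(0.1579) = 0.4205
  p(1,0)=3/19: -0.1579 × log₂(0.1579) = 0.4205
  p(1,1)=2/19: -0.1053 × log₂(0.1053) = 0.3419
  p(1,2)=3/19: -0.1579 × log₂(0.1579) = 0.4205
  p(2,0)=2/19: -0.1053 × log₂(0.1053) = 0.3419
  p(2,1)=1/19: -0.0526 × log₂(0.0526) = 0.2236
  p(2,2)=2/19: -0.1053 × log₂(0.1053) = 0.3419
H(X,Y) = 3.0761 bits


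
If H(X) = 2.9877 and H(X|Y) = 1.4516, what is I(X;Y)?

I(X;Y) = H(X) - H(X|Y)
I(X;Y) = 2.9877 - 1.4516 = 1.5361 bits


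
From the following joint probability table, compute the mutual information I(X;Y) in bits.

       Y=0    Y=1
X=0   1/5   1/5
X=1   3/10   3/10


H(X) = 0.9710, H(Y) = 1.0000, H(X,Y) = 1.9710
I(X;Y) = H(X) + H(Y) - H(X,Y) = 0.0000 bits


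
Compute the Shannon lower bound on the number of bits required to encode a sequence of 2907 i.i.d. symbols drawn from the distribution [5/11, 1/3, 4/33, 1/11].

Entropy H = 1.7289 bits/symbol
Minimum bits = H × n = 1.7289 × 2907
= 5025.85 bits


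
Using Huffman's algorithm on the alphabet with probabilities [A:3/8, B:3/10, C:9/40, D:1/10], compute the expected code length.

Huffman tree construction:
Combine smallest probabilities repeatedly
Resulting codes:
  A: 0 (length 1)
  B: 10 (length 2)
  C: 111 (length 3)
  D: 110 (length 3)
Average length = Σ p(s) × length(s) = 1.9500 bits


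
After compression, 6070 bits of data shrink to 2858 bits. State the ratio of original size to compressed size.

Compression ratio = Original / Compressed
= 6070 / 2858 = 2.12:1


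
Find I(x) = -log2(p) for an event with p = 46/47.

Information content I(x) = -log₂(p(x))
I = -log₂(46/47) = -log₂(0.9787)
I = 0.0310 bits


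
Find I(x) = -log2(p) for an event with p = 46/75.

Information content I(x) = -log₂(p(x))
I = -log₂(46/75) = -log₂(0.6133)
I = 0.7053 bits


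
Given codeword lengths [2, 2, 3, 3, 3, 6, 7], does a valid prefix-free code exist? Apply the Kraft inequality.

Kraft inequality: Σ 2^(-l_i) ≤ 1 for prefix-free code
Calculating: 2^(-2) + 2^(-2) + 2^(-3) + 2^(-3) + 2^(-3) + 2^(-6) + 2^(-7)
= 0.25 + 0.25 + 0.125 + 0.125 + 0.125 + 0.015625 + 0.0078125
= 0.8984
Since 0.8984 ≤ 1, prefix-free code exists


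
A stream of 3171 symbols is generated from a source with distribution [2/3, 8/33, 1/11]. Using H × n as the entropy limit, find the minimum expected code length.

Entropy H = 1.2001 bits/symbol
Minimum bits = H × n = 1.2001 × 3171
= 3805.45 bits


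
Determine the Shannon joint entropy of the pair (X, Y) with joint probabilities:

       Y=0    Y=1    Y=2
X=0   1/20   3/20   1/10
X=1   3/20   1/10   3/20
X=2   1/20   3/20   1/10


H(X,Y) = -Σ p(x,y) log₂ p(x,y)
  p(0,0)=1/20: -0.0500 × log₂(0.0500) = 0.2161
  p(0,1)=3/20: -0.1500 × log₂(0.1500) = 0.4105
  p(0,2)=1/10: -0.1000 × log₂(0.1000) = 0.3322
  p(1,0)=3/20: -0.1500 × log₂(0.1500) = 0.4105
  p(1,1)=1/10: -0.1000 × log₂(0.1000) = 0.3322
  p(1,2)=3/20: -0.1500 × log₂(0.1500) = 0.4105
  p(2,0)=1/20: -0.0500 × log₂(0.0500) = 0.2161
  p(2,1)=3/20: -0.1500 × log₂(0.1500) = 0.4105
  p(2,2)=1/10: -0.1000 × log₂(0.1000) = 0.3322
H(X,Y) = 3.0710 bits


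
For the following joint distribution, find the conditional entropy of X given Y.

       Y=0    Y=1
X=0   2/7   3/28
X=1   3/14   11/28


H(X|Y) = Σ_y p(y) H(X|Y=y)
  p(Y=0) = 1/2, H(X|Y=0) = 0.9852
  p(Y=1) = 1/2, H(X|Y=1) = 0.7496
H(X|Y) = 0.5000×0.9852 + 0.5000×0.7496 = 0.8674 bits


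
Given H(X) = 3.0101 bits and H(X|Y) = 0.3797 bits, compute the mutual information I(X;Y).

I(X;Y) = H(X) - H(X|Y)
I(X;Y) = 3.0101 - 0.3797 = 2.6304 bits


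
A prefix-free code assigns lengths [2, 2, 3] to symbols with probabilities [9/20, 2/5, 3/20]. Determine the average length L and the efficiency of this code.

Average length L = Σ p_i × l_i = 2.1500 bits
Entropy H = 1.4577 bits
Efficiency η = H/L × 100% = 67.80%


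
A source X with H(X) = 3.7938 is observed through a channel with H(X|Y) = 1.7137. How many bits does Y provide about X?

I(X;Y) = H(X) - H(X|Y)
I(X;Y) = 3.7938 - 1.7137 = 2.0801 bits


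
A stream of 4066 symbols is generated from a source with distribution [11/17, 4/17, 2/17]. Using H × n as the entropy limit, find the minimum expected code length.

Entropy H = 1.2608 bits/symbol
Minimum bits = H × n = 1.2608 × 4066
= 5126.30 bits


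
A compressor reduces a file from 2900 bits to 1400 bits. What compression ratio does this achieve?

Compression ratio = Original / Compressed
= 2900 / 1400 = 2.07:1


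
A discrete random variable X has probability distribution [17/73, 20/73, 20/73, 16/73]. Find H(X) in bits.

H(X) = -Σ p(x) log₂ p(x)
  -17/73 × log₂(17/73) = 0.4896
  -20/73 × log₂(20/73) = 0.5118
  -20/73 × log₂(20/73) = 0.5118
  -16/73 × log₂(16/73) = 0.4800
H(X) = 1.9931 bits


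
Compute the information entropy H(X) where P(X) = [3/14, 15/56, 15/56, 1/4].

H(X) = -Σ p(x) log₂ p(x)
  -3/14 × log₂(3/14) = 0.4762
  -15/56 × log₂(15/56) = 0.5091
  -15/56 × log₂(15/56) = 0.5091
  -1/4 × log₂(1/4) = 0.5000
H(X) = 1.9943 bits


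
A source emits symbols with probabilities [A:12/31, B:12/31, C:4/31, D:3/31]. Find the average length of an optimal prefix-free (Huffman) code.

Huffman tree construction:
Combine smallest probabilities repeatedly
Resulting codes:
  A: 11 (length 2)
  B: 0 (length 1)
  C: 101 (length 3)
  D: 100 (length 3)
Average length = Σ p(s) × length(s) = 1.8387 bits


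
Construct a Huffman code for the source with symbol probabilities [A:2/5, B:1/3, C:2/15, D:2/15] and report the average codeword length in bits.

Huffman tree construction:
Combine smallest probabilities repeatedly
Resulting codes:
  A: 0 (length 1)
  B: 11 (length 2)
  C: 100 (length 3)
  D: 101 (length 3)
Average length = Σ p(s) × length(s) = 1.8667 bits


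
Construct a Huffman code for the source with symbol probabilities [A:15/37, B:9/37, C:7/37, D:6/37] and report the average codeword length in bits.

Huffman tree construction:
Combine smallest probabilities repeatedly
Resulting codes:
  A: 0 (length 1)
  B: 10 (length 2)
  C: 111 (length 3)
  D: 110 (length 3)
Average length = Σ p(s) × length(s) = 1.9459 bits


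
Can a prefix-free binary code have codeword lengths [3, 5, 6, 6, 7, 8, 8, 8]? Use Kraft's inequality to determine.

Kraft inequality: Σ 2^(-l_i) ≤ 1 for prefix-free code
Calculating: 2^(-3) + 2^(-5) + 2^(-6) + 2^(-6) + 2^(-7) + 2^(-8) + 2^(-8) + 2^(-8)
= 0.125 + 0.03125 + 0.015625 + 0.015625 + 0.0078125 + 0.00390625 + 0.00390625 + 0.00390625
= 0.2070
Since 0.2070 ≤ 1, prefix-free code exists


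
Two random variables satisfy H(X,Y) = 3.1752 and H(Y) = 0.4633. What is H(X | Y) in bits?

Chain rule: H(X,Y) = H(X|Y) + H(Y)
H(X|Y) = H(X,Y) - H(Y) = 3.1752 - 0.4633 = 2.7119 bits


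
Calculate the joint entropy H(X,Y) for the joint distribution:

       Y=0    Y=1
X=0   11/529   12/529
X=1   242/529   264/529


H(X,Y) = -Σ p(x,y) log₂ p(x,y)
  p(0,0)=11/529: -0.0208 × log₂(0.0208) = 0.1162
  p(0,1)=12/529: -0.0227 × log₂(0.0227) = 0.1239
  p(1,0)=242/529: -0.4575 × log₂(0.4575) = 0.5161
  p(1,1)=264/529: -0.4991 × log₂(0.4991) = 0.5004
H(X,Y) = 1.2567 bits


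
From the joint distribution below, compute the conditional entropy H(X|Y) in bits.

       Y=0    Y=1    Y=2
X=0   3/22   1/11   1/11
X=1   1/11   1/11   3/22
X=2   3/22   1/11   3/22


H(X|Y) = Σ_y p(y) H(X|Y=y)
  p(Y=0) = 4/11, H(X|Y=0) = 1.5613
  p(Y=1) = 3/11, H(X|Y=1) = 1.5850
  p(Y=2) = 4/11, H(X|Y=2) = 1.5613
H(X|Y) = 0.3636×1.5613 + 0.2727×1.5850 + 0.3636×1.5613 = 1.5677 bits


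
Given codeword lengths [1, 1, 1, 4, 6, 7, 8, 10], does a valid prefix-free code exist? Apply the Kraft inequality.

Kraft inequality: Σ 2^(-l_i) ≤ 1 for prefix-free code
Calculating: 2^(-1) + 2^(-1) + 2^(-1) + 2^(-4) + 2^(-6) + 2^(-7) + 2^(-8) + 2^(-10)
= 0.5 + 0.5 + 0.5 + 0.0625 + 0.015625 + 0.0078125 + 0.00390625 + 0.0009765625
= 1.5908
Since 1.5908 > 1, prefix-free code does not exist


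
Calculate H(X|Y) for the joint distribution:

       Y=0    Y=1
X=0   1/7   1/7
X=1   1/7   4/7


H(X|Y) = Σ_y p(y) H(X|Y=y)
  p(Y=0) = 2/7, H(X|Y=0) = 1.0000
  p(Y=1) = 5/7, H(X|Y=1) = 0.7219
H(X|Y) = 0.2857×1.0000 + 0.7143×0.7219 = 0.8014 bits


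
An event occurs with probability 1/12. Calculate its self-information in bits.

Information content I(x) = -log₂(p(x))
I = -log₂(1/12) = -log₂(0.0833)
I = 3.5850 bits


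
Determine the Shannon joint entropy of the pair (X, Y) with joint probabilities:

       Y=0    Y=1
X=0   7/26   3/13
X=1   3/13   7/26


H(X,Y) = -Σ p(x,y) log₂ p(x,y)
  p(0,0)=7/26: -0.2692 × log₂(0.2692) = 0.5097
  p(0,1)=3/13: -0.2308 × log₂(0.2308) = 0.4882
  p(1,0)=3/13: -0.2308 × log₂(0.2308) = 0.4882
  p(1,1)=7/26: -0.2692 × log₂(0.2692) = 0.5097
H(X,Y) = 1.9957 bits


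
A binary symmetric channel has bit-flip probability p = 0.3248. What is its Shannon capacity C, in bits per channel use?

For BSC with error probability p:
C = 1 - H(p) where H(p) is binary entropy
H(0.3248) = -0.3248 × log₂(0.3248) - 0.6752 × log₂(0.6752)
H(p) = 0.9095
C = 1 - 0.9095 = 0.0905 bits/use


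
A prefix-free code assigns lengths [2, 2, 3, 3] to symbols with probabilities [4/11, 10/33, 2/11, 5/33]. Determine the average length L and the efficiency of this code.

Average length L = Σ p_i × l_i = 2.3333 bits
Entropy H = 1.9123 bits
Efficiency η = H/L × 100% = 81.96%


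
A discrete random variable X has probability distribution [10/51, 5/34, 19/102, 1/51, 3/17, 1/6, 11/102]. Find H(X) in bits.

H(X) = -Σ p(x) log₂ p(x)
  -10/51 × log₂(10/51) = 0.4609
  -5/34 × log₂(5/34) = 0.4067
  -19/102 × log₂(19/102) = 0.4516
  -1/51 × log₂(1/51) = 0.1112
  -3/17 × log₂(3/17) = 0.4416
  -1/6 × log₂(1/6) = 0.4308
  -11/102 × log₂(11/102) = 0.3465
H(X) = 2.6494 bits


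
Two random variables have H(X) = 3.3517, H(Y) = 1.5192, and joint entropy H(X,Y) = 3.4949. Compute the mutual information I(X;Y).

I(X;Y) = H(X) + H(Y) - H(X,Y)
I(X;Y) = 3.3517 + 1.5192 - 3.4949 = 1.376 bits


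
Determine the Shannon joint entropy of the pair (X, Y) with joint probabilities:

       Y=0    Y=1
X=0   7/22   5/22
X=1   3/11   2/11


H(X,Y) = -Σ p(x,y) log₂ p(x,y)
  p(0,0)=7/22: -0.3182 × log₂(0.3182) = 0.5257
  p(0,1)=5/22: -0.2273 × log₂(0.2273) = 0.4858
  p(1,0)=3/11: -0.2727 × log₂(0.2727) = 0.5112
  p(1,1)=2/11: -0.1818 × log₂(0.1818) = 0.4472
H(X,Y) = 1.9698 bits


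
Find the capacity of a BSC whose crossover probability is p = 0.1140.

For BSC with error probability p:
C = 1 - H(p) where H(p) is binary entropy
H(0.1140) = -0.1140 × log₂(0.1140) - 0.8860 × log₂(0.8860)
H(p) = 0.5119
C = 1 - 0.5119 = 0.4881 bits/use


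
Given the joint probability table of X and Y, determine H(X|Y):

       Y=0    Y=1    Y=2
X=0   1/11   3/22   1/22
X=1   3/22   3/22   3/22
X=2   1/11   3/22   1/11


H(X|Y) = Σ_y p(y) H(X|Y=y)
  p(Y=0) = 7/22, H(X|Y=0) = 1.5567
  p(Y=1) = 9/22, H(X|Y=1) = 1.5850
  p(Y=2) = 3/11, H(X|Y=2) = 1.4591
H(X|Y) = 0.3182×1.5567 + 0.4091×1.5850 + 0.2727×1.4591 = 1.5416 bits


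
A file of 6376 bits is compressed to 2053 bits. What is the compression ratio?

Compression ratio = Original / Compressed
= 6376 / 2053 = 3.11:1


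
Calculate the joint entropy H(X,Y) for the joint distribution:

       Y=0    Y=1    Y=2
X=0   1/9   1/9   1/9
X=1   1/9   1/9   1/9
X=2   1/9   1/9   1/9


H(X,Y) = -Σ p(x,y) log₂ p(x,y)
  p(0,0)=1/9: -0.1111 × log₂(0.1111) = 0.3522
  p(0,1)=1/9: -0.1111 × log₂(0.1111) = 0.3522
  p(0,2)=1/9: -0.1111 × log₂(0.1111) = 0.3522
  p(1,0)=1/9: -0.1111 × log₂(0.1111) = 0.3522
  p(1,1)=1/9: -0.1111 × log₂(0.1111) = 0.3522
  p(1,2)=1/9: -0.1111 × log₂(0.1111) = 0.3522
  p(2,0)=1/9: -0.1111 × log₂(0.1111) = 0.3522
  p(2,1)=1/9: -0.1111 × log₂(0.1111) = 0.3522
  p(2,2)=1/9: -0.1111 × log₂(0.1111) = 0.3522
H(X,Y) = 3.1699 bits


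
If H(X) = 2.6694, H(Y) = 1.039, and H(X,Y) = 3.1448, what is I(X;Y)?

I(X;Y) = H(X) + H(Y) - H(X,Y)
I(X;Y) = 2.6694 + 1.039 - 3.1448 = 0.5636 bits


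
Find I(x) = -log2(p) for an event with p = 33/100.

Information content I(x) = -log₂(p(x))
I = -log₂(33/100) = -log₂(0.3300)
I = 1.5995 bits


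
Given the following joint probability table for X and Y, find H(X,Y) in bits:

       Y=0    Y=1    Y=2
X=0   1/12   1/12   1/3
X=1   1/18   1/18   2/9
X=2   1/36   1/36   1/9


H(X,Y) = -Σ p(x,y) log₂ p(x,y)
  p(0,0)=1/12: -0.0833 × log₂(0.0833) = 0.2987
  p(0,1)=1/12: -0.0833 × log₂(0.0833) = 0.2987
  p(0,2)=1/3: -0.3333 × log₂(0.3333) = 0.5283
  p(1,0)=1/18: -0.0556 × log₂(0.0556) = 0.2317
  p(1,1)=1/18: -0.0556 × log₂(0.0556) = 0.2317
  p(1,2)=2/9: -0.2222 × log₂(0.2222) = 0.4822
  p(2,0)=1/36: -0.0278 × log₂(0.0278) = 0.1436
  p(2,1)=1/36: -0.0278 × log₂(0.0278) = 0.1436
  p(2,2)=1/9: -0.1111 × log₂(0.1111) = 0.3522
H(X,Y) = 2.7108 bits


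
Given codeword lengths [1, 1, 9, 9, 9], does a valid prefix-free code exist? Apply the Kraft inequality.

Kraft inequality: Σ 2^(-l_i) ≤ 1 for prefix-free code
Calculating: 2^(-1) + 2^(-1) + 2^(-9) + 2^(-9) + 2^(-9)
= 0.5 + 0.5 + 0.001953125 + 0.001953125 + 0.001953125
= 1.0059
Since 1.0059 > 1, prefix-free code does not exist


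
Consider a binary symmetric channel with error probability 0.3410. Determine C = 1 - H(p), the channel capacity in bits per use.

For BSC with error probability p:
C = 1 - H(p) where H(p) is binary entropy
H(0.3410) = -0.3410 × log₂(0.3410) - 0.6590 × log₂(0.6590)
H(p) = 0.9258
C = 1 - 0.9258 = 0.0742 bits/use


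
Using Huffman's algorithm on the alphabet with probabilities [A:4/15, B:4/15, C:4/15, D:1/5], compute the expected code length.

Huffman tree construction:
Combine smallest probabilities repeatedly
Resulting codes:
  A: 01 (length 2)
  B: 10 (length 2)
  C: 11 (length 2)
  D: 00 (length 2)
Average length = Σ p(s) × length(s) = 2.0000 bits


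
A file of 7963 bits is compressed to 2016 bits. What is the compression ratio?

Compression ratio = Original / Compressed
= 7963 / 2016 = 3.95:1


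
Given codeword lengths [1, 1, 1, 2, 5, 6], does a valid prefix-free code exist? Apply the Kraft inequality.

Kraft inequality: Σ 2^(-l_i) ≤ 1 for prefix-free code
Calculating: 2^(-1) + 2^(-1) + 2^(-1) + 2^(-2) + 2^(-5) + 2^(-6)
= 0.5 + 0.5 + 0.5 + 0.25 + 0.03125 + 0.015625
= 1.7969
Since 1.7969 > 1, prefix-free code does not exist


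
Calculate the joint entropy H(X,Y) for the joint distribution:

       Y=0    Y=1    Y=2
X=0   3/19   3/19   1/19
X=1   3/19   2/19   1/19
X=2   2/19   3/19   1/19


H(X,Y) = -Σ p(x,y) log₂ p(x,y)
  p(0,0)=3/19: -0.1579 × log₂(0.1579) = 0.4205
  p(0,1)=3/19: -0.1579 × log₂(0.1579) = 0.4205
  p(0,2)=1/19: -0.0526 × log₂(0.0526) = 0.2236
  p(1,0)=3/19: -0.1579 × log₂(0.1579) = 0.4205
  p(1,1)=2/19: -0.1053 × log₂(0.1053) = 0.3419
  p(1,2)=1/19: -0.0526 × log₂(0.0526) = 0.2236
  p(2,0)=2/19: -0.1053 × log₂(0.1053) = 0.3419
  p(2,1)=3/19: -0.1579 × log₂(0.1579) = 0.4205
  p(2,2)=1/19: -0.0526 × log₂(0.0526) = 0.2236
H(X,Y) = 3.0364 bits


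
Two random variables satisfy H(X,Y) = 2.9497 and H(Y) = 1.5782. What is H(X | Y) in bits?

Chain rule: H(X,Y) = H(X|Y) + H(Y)
H(X|Y) = H(X,Y) - H(Y) = 2.9497 - 1.5782 = 1.3715 bits


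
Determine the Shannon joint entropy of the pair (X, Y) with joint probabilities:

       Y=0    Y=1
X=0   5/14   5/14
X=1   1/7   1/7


H(X,Y) = -Σ p(x,y) log₂ p(x,y)
  p(0,0)=5/14: -0.3571 × log₂(0.3571) = 0.5305
  p(0,1)=5/14: -0.3571 × log₂(0.3571) = 0.5305
  p(1,0)=1/7: -0.1429 × log₂(0.1429) = 0.4011
  p(1,1)=1/7: -0.1429 × log₂(0.1429) = 0.4011
H(X,Y) = 1.8631 bits


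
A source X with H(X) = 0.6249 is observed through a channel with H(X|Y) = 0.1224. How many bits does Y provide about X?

I(X;Y) = H(X) - H(X|Y)
I(X;Y) = 0.6249 - 0.1224 = 0.5025 bits


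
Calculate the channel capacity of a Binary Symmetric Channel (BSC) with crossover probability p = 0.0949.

For BSC with error probability p:
C = 1 - H(p) where H(p) is binary entropy
H(0.0949) = -0.0949 × log₂(0.0949) - 0.9051 × log₂(0.9051)
H(p) = 0.4526
C = 1 - 0.4526 = 0.5474 bits/use


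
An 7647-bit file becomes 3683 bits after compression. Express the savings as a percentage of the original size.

Space savings = (1 - Compressed/Original) × 100%
= (1 - 3683/7647) × 100%
= 51.84%


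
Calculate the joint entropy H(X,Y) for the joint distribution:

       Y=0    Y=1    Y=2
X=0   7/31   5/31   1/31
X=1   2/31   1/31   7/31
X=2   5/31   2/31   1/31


H(X,Y) = -Σ p(x,y) log₂ p(x,y)
  p(0,0)=7/31: -0.2258 × log₂(0.2258) = 0.4848
  p(0,1)=5/31: -0.1613 × log₂(0.1613) = 0.4246
  p(0,2)=1/31: -0.0323 × log₂(0.0323) = 0.1598
  p(1,0)=2/31: -0.0645 × log₂(0.0645) = 0.2551
  p(1,1)=1/31: -0.0323 × log₂(0.0323) = 0.1598
  p(1,2)=7/31: -0.2258 × log₂(0.2258) = 0.4848
  p(2,0)=5/31: -0.1613 × log₂(0.1613) = 0.4246
  p(2,1)=2/31: -0.0645 × log₂(0.0645) = 0.2551
  p(2,2)=1/31: -0.0323 × log₂(0.0323) = 0.1598
H(X,Y) = 2.8083 bits


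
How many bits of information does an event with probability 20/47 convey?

Information content I(x) = -log₂(p(x))
I = -log₂(20/47) = -log₂(0.4255)
I = 1.2327 bits


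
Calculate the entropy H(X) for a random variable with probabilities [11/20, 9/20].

H(X) = -Σ p(x) log₂ p(x)
  -11/20 × log₂(11/20) = 0.4744
  -9/20 × log₂(9/20) = 0.5184
H(X) = 0.9928 bits


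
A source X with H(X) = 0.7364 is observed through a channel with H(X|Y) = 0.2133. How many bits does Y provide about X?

I(X;Y) = H(X) - H(X|Y)
I(X;Y) = 0.7364 - 0.2133 = 0.5231 bits


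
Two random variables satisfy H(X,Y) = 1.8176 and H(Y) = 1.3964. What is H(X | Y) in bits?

Chain rule: H(X,Y) = H(X|Y) + H(Y)
H(X|Y) = H(X,Y) - H(Y) = 1.8176 - 1.3964 = 0.4212 bits


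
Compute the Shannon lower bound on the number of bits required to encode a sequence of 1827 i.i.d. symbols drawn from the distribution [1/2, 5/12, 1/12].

Entropy H = 1.3250 bits/symbol
Minimum bits = H × n = 1.3250 × 1827
= 2420.80 bits


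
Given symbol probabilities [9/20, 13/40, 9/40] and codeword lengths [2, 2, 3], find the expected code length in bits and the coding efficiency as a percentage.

Average length L = Σ p_i × l_i = 2.2250 bits
Entropy H = 1.5296 bits
Efficiency η = H/L × 100% = 68.75%


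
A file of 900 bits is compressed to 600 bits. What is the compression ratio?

Compression ratio = Original / Compressed
= 900 / 600 = 1.50:1


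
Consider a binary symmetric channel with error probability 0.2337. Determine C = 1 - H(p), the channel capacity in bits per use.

For BSC with error probability p:
C = 1 - H(p) where H(p) is binary entropy
H(0.2337) = -0.2337 × log₂(0.2337) - 0.7663 × log₂(0.7663)
H(p) = 0.7844
C = 1 - 0.7844 = 0.2156 bits/use


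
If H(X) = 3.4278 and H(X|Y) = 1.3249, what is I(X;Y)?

I(X;Y) = H(X) - H(X|Y)
I(X;Y) = 3.4278 - 1.3249 = 2.1029 bits


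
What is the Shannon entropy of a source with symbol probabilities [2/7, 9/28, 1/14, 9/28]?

H(X) = -Σ p(x) log₂ p(x)
  -2/7 × log₂(2/7) = 0.5164
  -9/28 × log₂(9/28) = 0.5263
  -1/14 × log₂(1/14) = 0.2720
  -9/28 × log₂(9/28) = 0.5263
H(X) = 1.8410 bits


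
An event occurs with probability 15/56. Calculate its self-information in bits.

Information content I(x) = -log₂(p(x))
I = -log₂(15/56) = -log₂(0.2679)
I = 1.9005 bits


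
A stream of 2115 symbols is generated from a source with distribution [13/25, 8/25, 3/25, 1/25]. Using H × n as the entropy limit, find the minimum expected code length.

Entropy H = 1.5694 bits/symbol
Minimum bits = H × n = 1.5694 × 2115
= 3319.35 bits


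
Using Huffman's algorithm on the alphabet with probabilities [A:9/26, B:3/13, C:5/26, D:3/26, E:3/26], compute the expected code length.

Huffman tree construction:
Combine smallest probabilities repeatedly
Resulting codes:
  A: 11 (length 2)
  B: 01 (length 2)
  C: 00 (length 2)
  D: 100 (length 3)
  E: 101 (length 3)
Average length = Σ p(s) × length(s) = 2.2308 bits


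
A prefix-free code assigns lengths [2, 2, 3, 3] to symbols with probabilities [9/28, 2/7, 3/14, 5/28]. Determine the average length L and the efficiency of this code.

Average length L = Σ p_i × l_i = 2.3929 bits
Entropy H = 1.9628 bits
Efficiency η = H/L × 100% = 82.03%


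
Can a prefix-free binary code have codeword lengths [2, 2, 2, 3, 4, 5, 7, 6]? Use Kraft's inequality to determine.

Kraft inequality: Σ 2^(-l_i) ≤ 1 for prefix-free code
Calculating: 2^(-2) + 2^(-2) + 2^(-2) + 2^(-3) + 2^(-4) + 2^(-5) + 2^(-7) + 2^(-6)
= 0.25 + 0.25 + 0.25 + 0.125 + 0.0625 + 0.03125 + 0.0078125 + 0.015625
= 0.9922
Since 0.9922 ≤ 1, prefix-free code exists


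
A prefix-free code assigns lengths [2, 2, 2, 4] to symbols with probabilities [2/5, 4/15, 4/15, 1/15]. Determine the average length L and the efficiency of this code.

Average length L = Σ p_i × l_i = 2.1333 bits
Entropy H = 1.8062 bits
Efficiency η = H/L × 100% = 84.67%


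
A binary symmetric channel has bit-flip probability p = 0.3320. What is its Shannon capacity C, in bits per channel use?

For BSC with error probability p:
C = 1 - H(p) where H(p) is binary entropy
H(0.3320) = -0.3320 × log₂(0.3320) - 0.6680 × log₂(0.6680)
H(p) = 0.9170
C = 1 - 0.9170 = 0.0830 bits/use


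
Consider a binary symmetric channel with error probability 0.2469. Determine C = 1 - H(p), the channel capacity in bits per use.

For BSC with error probability p:
C = 1 - H(p) where H(p) is binary entropy
H(0.2469) = -0.2469 × log₂(0.2469) - 0.7531 × log₂(0.7531)
H(p) = 0.8063
C = 1 - 0.8063 = 0.1937 bits/use


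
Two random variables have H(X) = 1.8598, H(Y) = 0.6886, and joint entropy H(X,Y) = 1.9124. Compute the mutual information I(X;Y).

I(X;Y) = H(X) + H(Y) - H(X,Y)
I(X;Y) = 1.8598 + 0.6886 - 1.9124 = 0.636 bits


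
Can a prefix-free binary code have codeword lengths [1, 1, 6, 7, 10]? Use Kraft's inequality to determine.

Kraft inequality: Σ 2^(-l_i) ≤ 1 for prefix-free code
Calculating: 2^(-1) + 2^(-1) + 2^(-6) + 2^(-7) + 2^(-10)
= 0.5 + 0.5 + 0.015625 + 0.0078125 + 0.0009765625
= 1.0244
Since 1.0244 > 1, prefix-free code does not exist


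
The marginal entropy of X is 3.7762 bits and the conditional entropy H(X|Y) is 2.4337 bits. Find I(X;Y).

I(X;Y) = H(X) - H(X|Y)
I(X;Y) = 3.7762 - 2.4337 = 1.3425 bits


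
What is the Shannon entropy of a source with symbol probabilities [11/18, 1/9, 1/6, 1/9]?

H(X) = -Σ p(x) log₂ p(x)
  -11/18 × log₂(11/18) = 0.4342
  -1/9 × log₂(1/9) = 0.3522
  -1/6 × log₂(1/6) = 0.4308
  -1/9 × log₂(1/9) = 0.3522
H(X) = 1.5694 bits


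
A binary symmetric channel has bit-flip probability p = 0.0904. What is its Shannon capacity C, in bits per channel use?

For BSC with error probability p:
C = 1 - H(p) where H(p) is binary entropy
H(0.0904) = -0.0904 × log₂(0.0904) - 0.9096 × log₂(0.9096)
H(p) = 0.4378
C = 1 - 0.4378 = 0.5622 bits/use


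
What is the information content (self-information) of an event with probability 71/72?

Information content I(x) = -log₂(p(x))
I = -log₂(71/72) = -log₂(0.9861)
I = 0.0202 bits


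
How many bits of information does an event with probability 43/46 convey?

Information content I(x) = -log₂(p(x))
I = -log₂(43/46) = -log₂(0.9348)
I = 0.0973 bits


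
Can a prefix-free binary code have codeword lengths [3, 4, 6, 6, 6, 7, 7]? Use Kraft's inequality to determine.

Kraft inequality: Σ 2^(-l_i) ≤ 1 for prefix-free code
Calculating: 2^(-3) + 2^(-4) + 2^(-6) + 2^(-6) + 2^(-6) + 2^(-7) + 2^(-7)
= 0.125 + 0.0625 + 0.015625 + 0.015625 + 0.015625 + 0.0078125 + 0.0078125
= 0.2500
Since 0.2500 ≤ 1, prefix-free code exists


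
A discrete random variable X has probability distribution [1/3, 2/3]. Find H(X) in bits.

H(X) = -Σ p(x) log₂ p(x)
  -1/3 × log₂(1/3) = 0.5283
  -2/3 × log₂(2/3) = 0.3900
H(X) = 0.9183 bits


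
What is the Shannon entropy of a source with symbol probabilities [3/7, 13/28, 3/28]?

H(X) = -Σ p(x) log₂ p(x)
  -3/7 × log₂(3/7) = 0.5239
  -13/28 × log₂(13/28) = 0.5139
  -3/28 × log₂(3/28) = 0.3453
H(X) = 1.3831 bits


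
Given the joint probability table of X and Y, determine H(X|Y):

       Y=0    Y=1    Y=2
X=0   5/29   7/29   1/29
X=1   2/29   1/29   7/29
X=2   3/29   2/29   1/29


H(X|Y) = Σ_y p(y) H(X|Y=y)
  p(Y=0) = 10/29, H(X|Y=0) = 1.4855
  p(Y=1) = 10/29, H(X|Y=1) = 1.1568
  p(Y=2) = 9/29, H(X|Y=2) = 0.9864
H(X|Y) = 0.3448×1.4855 + 0.3448×1.1568 + 0.3103×0.9864 = 1.2173 bits


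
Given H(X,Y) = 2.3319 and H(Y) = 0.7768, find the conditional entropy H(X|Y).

Chain rule: H(X,Y) = H(X|Y) + H(Y)
H(X|Y) = H(X,Y) - H(Y) = 2.3319 - 0.7768 = 1.5551 bits


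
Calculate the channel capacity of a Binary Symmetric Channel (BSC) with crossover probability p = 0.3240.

For BSC with error probability p:
C = 1 - H(p) where H(p) is binary entropy
H(0.3240) = -0.3240 × log₂(0.3240) - 0.6760 × log₂(0.6760)
H(p) = 0.9087
C = 1 - 0.9087 = 0.0913 bits/use


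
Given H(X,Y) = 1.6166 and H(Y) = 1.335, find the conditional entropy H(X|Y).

Chain rule: H(X,Y) = H(X|Y) + H(Y)
H(X|Y) = H(X,Y) - H(Y) = 1.6166 - 1.335 = 0.2816 bits


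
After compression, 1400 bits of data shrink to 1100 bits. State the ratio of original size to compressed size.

Compression ratio = Original / Compressed
= 1400 / 1100 = 1.27:1


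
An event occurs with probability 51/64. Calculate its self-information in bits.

Information content I(x) = -log₂(p(x))
I = -log₂(51/64) = -log₂(0.7969)
I = 0.3276 bits


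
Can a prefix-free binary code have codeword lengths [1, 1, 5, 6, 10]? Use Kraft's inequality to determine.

Kraft inequality: Σ 2^(-l_i) ≤ 1 for prefix-free code
Calculating: 2^(-1) + 2^(-1) + 2^(-5) + 2^(-6) + 2^(-10)
= 0.5 + 0.5 + 0.03125 + 0.015625 + 0.0009765625
= 1.0479
Since 1.0479 > 1, prefix-free code does not exist


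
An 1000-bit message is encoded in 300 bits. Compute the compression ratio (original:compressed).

Compression ratio = Original / Compressed
= 1000 / 300 = 3.33:1


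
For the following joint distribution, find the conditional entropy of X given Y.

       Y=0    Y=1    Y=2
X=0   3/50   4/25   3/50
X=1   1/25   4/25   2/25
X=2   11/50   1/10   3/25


H(X|Y) = Σ_y p(y) H(X|Y=y)
  p(Y=0) = 8/25, H(X|Y=0) = 1.1995
  p(Y=1) = 21/50, H(X|Y=1) = 1.5538
  p(Y=2) = 13/50, H(X|Y=2) = 1.5262
H(X|Y) = 0.3200×1.1995 + 0.4200×1.5538 + 0.2600×1.5262 = 1.4332 bits


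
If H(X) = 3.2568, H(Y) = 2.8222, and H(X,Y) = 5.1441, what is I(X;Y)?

I(X;Y) = H(X) + H(Y) - H(X,Y)
I(X;Y) = 3.2568 + 2.8222 - 5.1441 = 0.9349 bits


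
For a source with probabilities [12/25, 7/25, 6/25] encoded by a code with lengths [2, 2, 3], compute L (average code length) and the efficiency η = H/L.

Average length L = Σ p_i × l_i = 2.2400 bits
Entropy H = 1.5166 bits
Efficiency η = H/L × 100% = 67.71%


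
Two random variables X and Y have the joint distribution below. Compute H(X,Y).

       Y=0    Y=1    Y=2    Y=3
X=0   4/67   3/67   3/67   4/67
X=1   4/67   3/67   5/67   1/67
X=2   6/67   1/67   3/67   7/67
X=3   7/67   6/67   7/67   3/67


H(X,Y) = -Σ p(x,y) log₂ p(x,y)
  p(0,0)=4/67: -0.0597 × log₂(0.0597) = 0.2428
  p(0,1)=3/67: -0.0448 × log₂(0.0448) = 0.2006
  p(0,2)=3/67: -0.0448 × log₂(0.0448) = 0.2006
  p(0,3)=4/67: -0.0597 × log₂(0.0597) = 0.2428
  p(1,0)=4/67: -0.0597 × log₂(0.0597) = 0.2428
  p(1,1)=3/67: -0.0448 × log₂(0.0448) = 0.2006
  p(1,2)=5/67: -0.0746 × log₂(0.0746) = 0.2794
  p(1,3)=1/67: -0.0149 × log₂(0.0149) = 0.0905
  p(2,0)=6/67: -0.0896 × log₂(0.0896) = 0.3117
  p(2,1)=1/67: -0.0149 × log₂(0.0149) = 0.0905
  p(2,2)=3/67: -0.0448 × log₂(0.0448) = 0.2006
  p(2,3)=7/67: -0.1045 × log₂(0.1045) = 0.3405
  p(3,0)=7/67: -0.1045 × log₂(0.1045) = 0.3405
  p(3,1)=6/67: -0.0896 × log₂(0.0896) = 0.3117
  p(3,2)=7/67: -0.1045 × log₂(0.1045) = 0.3405
  p(3,3)=3/67: -0.0448 × log₂(0.0448) = 0.2006
H(X,Y) = 3.8369 bits


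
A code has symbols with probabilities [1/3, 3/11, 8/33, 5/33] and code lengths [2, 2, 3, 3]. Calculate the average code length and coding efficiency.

Average length L = Σ p_i × l_i = 2.3939 bits
Entropy H = 1.9476 bits
Efficiency η = H/L × 100% = 81.36%


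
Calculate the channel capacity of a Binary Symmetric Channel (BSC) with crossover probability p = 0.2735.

For BSC with error probability p:
C = 1 - H(p) where H(p) is binary entropy
H(0.2735) = -0.2735 × log₂(0.2735) - 0.7265 × log₂(0.7265)
H(p) = 0.8464
C = 1 - 0.8464 = 0.1536 bits/use


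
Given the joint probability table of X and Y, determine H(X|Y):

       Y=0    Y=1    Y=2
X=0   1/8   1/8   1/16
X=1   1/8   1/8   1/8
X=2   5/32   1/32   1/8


H(X|Y) = Σ_y p(y) H(X|Y=y)
  p(Y=0) = 13/32, H(X|Y=0) = 1.5766
  p(Y=1) = 9/32, H(X|Y=1) = 1.3921
  p(Y=2) = 5/16, H(X|Y=2) = 1.5219
H(X|Y) = 0.4062×1.5766 + 0.2812×1.3921 + 0.3125×1.5219 = 1.5076 bits


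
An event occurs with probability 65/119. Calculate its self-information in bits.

Information content I(x) = -log₂(p(x))
I = -log₂(65/119) = -log₂(0.5462)
I = 0.8724 bits


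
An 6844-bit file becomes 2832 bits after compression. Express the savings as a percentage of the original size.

Space savings = (1 - Compressed/Original) × 100%
= (1 - 2832/6844) × 100%
= 58.62%


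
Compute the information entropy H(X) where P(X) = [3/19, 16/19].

H(X) = -Σ p(x) log₂ p(x)
  -3/19 × log₂(3/19) = 0.4205
  -16/19 × log₂(16/19) = 0.2088
H(X) = 0.6292 bits


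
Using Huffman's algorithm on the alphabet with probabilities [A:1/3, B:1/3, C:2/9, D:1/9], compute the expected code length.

Huffman tree construction:
Combine smallest probabilities repeatedly
Resulting codes:
  A: 10 (length 2)
  B: 11 (length 2)
  C: 01 (length 2)
  D: 00 (length 2)
Average length = Σ p(s) × length(s) = 2.0000 bits


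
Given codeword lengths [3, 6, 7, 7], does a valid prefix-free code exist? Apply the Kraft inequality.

Kraft inequality: Σ 2^(-l_i) ≤ 1 for prefix-free code
Calculating: 2^(-3) + 2^(-6) + 2^(-7) + 2^(-7)
= 0.125 + 0.015625 + 0.0078125 + 0.0078125
= 0.1562
Since 0.1562 ≤ 1, prefix-free code exists


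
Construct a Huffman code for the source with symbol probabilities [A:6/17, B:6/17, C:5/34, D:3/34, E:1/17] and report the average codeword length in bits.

Huffman tree construction:
Combine smallest probabilities repeatedly
Resulting codes:
  A: 11 (length 2)
  B: 0 (length 1)
  C: 100 (length 3)
  D: 1011 (length 4)
  E: 1010 (length 4)
Average length = Σ p(s) × length(s) = 2.0882 bits


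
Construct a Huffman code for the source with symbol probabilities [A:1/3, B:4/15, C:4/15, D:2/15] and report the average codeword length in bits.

Huffman tree construction:
Combine smallest probabilities repeatedly
Resulting codes:
  A: 11 (length 2)
  B: 01 (length 2)
  C: 10 (length 2)
  D: 00 (length 2)
Average length = Σ p(s) × length(s) = 2.0000 bits


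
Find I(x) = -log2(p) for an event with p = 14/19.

Information content I(x) = -log₂(p(x))
I = -log₂(14/19) = -log₂(0.7368)
I = 0.4406 bits


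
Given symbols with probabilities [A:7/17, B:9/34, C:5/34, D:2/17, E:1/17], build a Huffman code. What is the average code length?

Huffman tree construction:
Combine smallest probabilities repeatedly
Resulting codes:
  A: 0 (length 1)
  B: 10 (length 2)
  C: 110 (length 3)
  D: 1111 (length 4)
  E: 1110 (length 4)
Average length = Σ p(s) × length(s) = 2.0882 bits


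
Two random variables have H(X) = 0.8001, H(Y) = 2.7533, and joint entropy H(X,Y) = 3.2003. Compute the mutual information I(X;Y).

I(X;Y) = H(X) + H(Y) - H(X,Y)
I(X;Y) = 0.8001 + 2.7533 - 3.2003 = 0.3531 bits


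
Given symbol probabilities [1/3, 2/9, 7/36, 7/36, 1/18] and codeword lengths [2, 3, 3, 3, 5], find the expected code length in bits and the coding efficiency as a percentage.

Average length L = Σ p_i × l_i = 2.7778 bits
Entropy H = 2.1610 bits
Efficiency η = H/L × 100% = 77.79%


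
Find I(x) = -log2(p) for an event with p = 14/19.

Information content I(x) = -log₂(p(x))
I = -log₂(14/19) = -log₂(0.7368)
I = 0.4406 bits
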